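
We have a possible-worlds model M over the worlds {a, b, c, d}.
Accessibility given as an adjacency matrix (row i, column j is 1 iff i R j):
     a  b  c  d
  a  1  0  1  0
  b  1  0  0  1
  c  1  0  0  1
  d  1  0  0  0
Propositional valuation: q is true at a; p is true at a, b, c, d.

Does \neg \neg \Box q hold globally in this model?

No

Let φ = \neg \neg \Box q. Evaluate φ at each world:
  a (successors {a, c}): φ is false.
  b (successors {a, d}): φ is false.
  c (successors {a, d}): φ is false.
  d (successors {a}): φ is true.
Detail at a (counterexample):
  At a: \neg \Box q is true, so \neg \neg \Box q is false.
    At a: \Box q is false, so \neg \Box q is true.
      At a: \Box q requires q at every successor {a, c}.
        q fails at c, so \Box q is false at a.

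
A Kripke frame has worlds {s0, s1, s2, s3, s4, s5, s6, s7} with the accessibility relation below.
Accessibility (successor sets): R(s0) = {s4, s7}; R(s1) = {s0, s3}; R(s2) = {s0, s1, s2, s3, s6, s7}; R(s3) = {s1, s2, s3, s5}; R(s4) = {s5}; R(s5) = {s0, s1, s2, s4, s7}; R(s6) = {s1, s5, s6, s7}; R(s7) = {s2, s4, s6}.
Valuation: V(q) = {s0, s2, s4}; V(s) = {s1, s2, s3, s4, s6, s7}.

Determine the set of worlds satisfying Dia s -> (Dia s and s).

s1, s2, s3, s4, s6, s7

Recall that Dia ψ holds at a world iff ψ holds at some accessible world.
Let φ = Dia s -> (Dia s and s). Evaluate φ at each world:
  s0 (successors {s4, s7}): φ is false.
  s1 (successors {s0, s3}): φ is true.
  s2 (successors {s0, s1, s2, s3, s6, s7}): φ is true.
  s3 (successors {s1, s2, s3, s5}): φ is true.
  s4 (successors {s5}): φ is true.
  s5 (successors {s0, s1, s2, s4, s7}): φ is false.
  s6 (successors {s1, s5, s6, s7}): φ is true.
  s7 (successors {s2, s4, s6}): φ is true.
For instance, at s3:
  At s3: Dia s is true, Dia s and s is true, so Dia s -> (Dia s and s) is true.
    At s3: Dia s requires s at some successor in {s1, s2, s3, s5}.
      s holds at s1, so Dia s is true at s3.
    At s3: Dia s is true, s is true, so Dia s and s is true.
      At s3: Dia s requires s at some successor in {s1, s2, s3, s5}.
        s holds at s1, so Dia s is true at s3.
Satisfying worlds: {s1, s2, s3, s4, s6, s7}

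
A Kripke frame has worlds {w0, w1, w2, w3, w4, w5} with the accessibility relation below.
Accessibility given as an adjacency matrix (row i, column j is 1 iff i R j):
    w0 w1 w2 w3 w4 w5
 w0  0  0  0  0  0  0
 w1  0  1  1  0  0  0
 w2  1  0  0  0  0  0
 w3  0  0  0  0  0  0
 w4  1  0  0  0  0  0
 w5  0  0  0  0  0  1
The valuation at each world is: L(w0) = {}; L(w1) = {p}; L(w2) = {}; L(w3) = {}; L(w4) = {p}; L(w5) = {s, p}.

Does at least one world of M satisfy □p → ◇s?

Recall that □ψ holds at a world iff ψ holds at every accessible world, and ◇ψ holds iff ψ holds at some accessible world.
Let φ = □p → ◇s. Evaluate φ at each world:
  w0 (successors ∅): φ is false.
  w1 (successors {w1, w2}): φ is true.
  w2 (successors {w0}): φ is true.
  w3 (successors ∅): φ is false.
  w4 (successors {w0}): φ is true.
  w5 (successors {w5}): φ is true.
Detail at w1 (witness):
  At w1: □p is false, ◇s is false, so □p → ◇s is true.
    At w1: □p requires p at every successor {w1, w2}.
      p fails at w2, so □p is false at w1.
    At w1: ◇s requires s at some successor in {w1, w2}.
      At w1: s is false.
      At w2: s is false.
    So ◇s is false at w1.

Yes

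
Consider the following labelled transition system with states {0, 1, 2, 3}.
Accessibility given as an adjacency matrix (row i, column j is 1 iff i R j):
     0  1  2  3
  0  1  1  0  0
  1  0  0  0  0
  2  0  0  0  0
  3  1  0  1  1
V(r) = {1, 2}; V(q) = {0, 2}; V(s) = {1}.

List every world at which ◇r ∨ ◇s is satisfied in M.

0, 3

Recall that ◇ψ holds at a world iff ψ holds at some accessible world.
Let φ = ◇r ∨ ◇s. Evaluate φ at each world:
  0 (successors {0, 1}): φ is true.
  1 (successors ∅): φ is false.
  2 (successors ∅): φ is false.
  3 (successors {0, 2, 3}): φ is true.
For instance, at 0:
  At 0: ◇r is true, ◇s is true, so ◇r ∨ ◇s is true.
    At 0: ◇r requires r at some successor in {0, 1}.
      r holds at 1, so ◇r is true at 0.
    At 0: ◇s requires s at some successor in {0, 1}.
      s holds at 1, so ◇s is true at 0.
Satisfying worlds: {0, 3}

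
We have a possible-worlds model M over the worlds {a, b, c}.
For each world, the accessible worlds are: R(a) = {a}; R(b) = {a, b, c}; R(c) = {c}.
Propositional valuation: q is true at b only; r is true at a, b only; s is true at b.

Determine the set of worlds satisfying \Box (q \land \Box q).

none

Recall that \Box ψ holds at a world iff ψ holds at every accessible world, and \Diamond ψ holds iff ψ holds at some accessible world.
Let φ = \Box (q \land \Box q). Evaluate φ at each world:
  a (successors {a}): φ is false.
  b (successors {a, b, c}): φ is false.
  c (successors {c}): φ is false.
For instance, at c:
  At c: \Box (q \land \Box q) requires q \land \Box q at every successor {c}.
    q \land \Box q fails at c, so \Box (q \land \Box q) is false at c.
      At c: q is false, \Box q is false, so q \land \Box q is false.
Satisfying worlds: none.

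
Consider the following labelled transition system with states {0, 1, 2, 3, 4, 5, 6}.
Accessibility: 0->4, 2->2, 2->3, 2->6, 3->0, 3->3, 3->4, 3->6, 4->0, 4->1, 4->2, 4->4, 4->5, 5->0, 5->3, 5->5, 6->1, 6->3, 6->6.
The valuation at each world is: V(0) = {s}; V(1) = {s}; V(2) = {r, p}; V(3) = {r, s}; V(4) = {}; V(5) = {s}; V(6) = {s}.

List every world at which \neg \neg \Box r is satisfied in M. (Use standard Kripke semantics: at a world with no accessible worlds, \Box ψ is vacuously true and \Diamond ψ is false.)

Let φ = \neg \neg \Box r. Evaluate φ at each world:
  0 (successors {4}): φ is false.
  1 (successors ∅): φ is true.
  2 (successors {2, 3, 6}): φ is false.
  3 (successors {0, 3, 4, 6}): φ is false.
  4 (successors {0, 1, 2, 4, 5}): φ is false.
  5 (successors {0, 3, 5}): φ is false.
  6 (successors {1, 3, 6}): φ is false.
For instance, at 5:
  At 5: \neg \Box r is true, so \neg \neg \Box r is false.
    At 5: \Box r is false, so \neg \Box r is true.
      At 5: \Box r requires r at every successor {0, 3, 5}.
        r fails at 0, so \Box r is false at 5.
Satisfying worlds: {1}

1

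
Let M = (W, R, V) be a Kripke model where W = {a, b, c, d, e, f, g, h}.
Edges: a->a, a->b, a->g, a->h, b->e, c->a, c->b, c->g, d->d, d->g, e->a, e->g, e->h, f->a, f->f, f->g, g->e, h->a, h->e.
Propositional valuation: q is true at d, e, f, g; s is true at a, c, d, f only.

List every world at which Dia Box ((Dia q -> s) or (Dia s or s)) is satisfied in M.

Let φ = Dia Box ((Dia q -> s) or (Dia s or s)). Evaluate φ at each world:
  a (successors {a, b, g, h}): φ is true.
  b (successors {e}): φ is false.
  c (successors {a, b, g}): φ is true.
  d (successors {d, g}): φ is true.
  e (successors {a, g, h}): φ is true.
  f (successors {a, f, g}): φ is true.
  g (successors {e}): φ is false.
  h (successors {a, e}): φ is false.
For instance, at d:
  At d: Dia Box ((Dia q -> s) or (Dia s or s)) requires Box ((Dia q -> s) or (Dia s or s)) at some successor in {d, g}.
    Box ((Dia q -> s) or (Dia s or s)) holds at g, so Dia Box ((Dia q -> s) or (Dia s or s)) is true at d.
      At g: Box ((Dia q -> s) or (Dia s or s)) requires (Dia q -> s) or (Dia s or s) at every successor {e}.
        At e: (Dia q -> s) or (Dia s or s) is true.
      So Box ((Dia q -> s) or (Dia s or s)) is true at g.
Satisfying worlds: {a, c, d, e, f}

a, c, d, e, f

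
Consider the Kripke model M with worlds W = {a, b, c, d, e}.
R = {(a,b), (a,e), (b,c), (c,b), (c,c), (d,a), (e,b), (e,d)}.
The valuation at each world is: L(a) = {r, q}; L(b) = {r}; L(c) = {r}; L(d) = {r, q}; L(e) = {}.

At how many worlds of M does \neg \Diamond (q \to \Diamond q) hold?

Recall that \Diamond ψ holds at a world iff ψ holds at some accessible world.
Let φ = \neg \Diamond (q \to \Diamond q). Evaluate φ at each world:
  a (successors {b, e}): φ is false.
  b (successors {c}): φ is false.
  c (successors {b, c}): φ is false.
  d (successors {a}): φ is true.
  e (successors {b, d}): φ is false.
For instance, at b:
  At b: \Diamond (q \to \Diamond q) is true, so \neg \Diamond (q \to \Diamond q) is false.
    At b: \Diamond (q \to \Diamond q) requires q \to \Diamond q at some successor in {c}.
      q \to \Diamond q holds at c, so \Diamond (q \to \Diamond q) is true at b.
Satisfying worlds: {d}

1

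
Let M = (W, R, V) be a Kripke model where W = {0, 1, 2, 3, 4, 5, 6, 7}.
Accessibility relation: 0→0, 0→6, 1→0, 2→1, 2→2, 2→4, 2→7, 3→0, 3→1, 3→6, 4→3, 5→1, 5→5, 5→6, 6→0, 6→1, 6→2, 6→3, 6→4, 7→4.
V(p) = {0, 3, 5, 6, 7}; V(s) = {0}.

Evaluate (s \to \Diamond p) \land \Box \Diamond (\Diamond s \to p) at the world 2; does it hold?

At 2: s \to \Diamond p is true, \Box \Diamond (\Diamond s \to p) is true, so (s \to \Diamond p) \land \Box \Diamond (\Diamond s \to p) is true.
  At 2: s is false, \Diamond p is true, so s \to \Diamond p is true.
    At 2: \Diamond p requires p at some successor in {1, 2, 4, 7}.
      p holds at 7, so \Diamond p is true at 2.
  At 2: \Box \Diamond (\Diamond s \to p) requires \Diamond (\Diamond s \to p) at every successor {1, 2, 4, 7}.
    At 1: \Diamond (\Diamond s \to p) is true.
    At 2: \Diamond (\Diamond s \to p) is true.
    At 4: \Diamond (\Diamond s \to p) is true.
    At 7: \Diamond (\Diamond s \to p) is true.
  So \Box \Diamond (\Diamond s \to p) is true at 2.

Yes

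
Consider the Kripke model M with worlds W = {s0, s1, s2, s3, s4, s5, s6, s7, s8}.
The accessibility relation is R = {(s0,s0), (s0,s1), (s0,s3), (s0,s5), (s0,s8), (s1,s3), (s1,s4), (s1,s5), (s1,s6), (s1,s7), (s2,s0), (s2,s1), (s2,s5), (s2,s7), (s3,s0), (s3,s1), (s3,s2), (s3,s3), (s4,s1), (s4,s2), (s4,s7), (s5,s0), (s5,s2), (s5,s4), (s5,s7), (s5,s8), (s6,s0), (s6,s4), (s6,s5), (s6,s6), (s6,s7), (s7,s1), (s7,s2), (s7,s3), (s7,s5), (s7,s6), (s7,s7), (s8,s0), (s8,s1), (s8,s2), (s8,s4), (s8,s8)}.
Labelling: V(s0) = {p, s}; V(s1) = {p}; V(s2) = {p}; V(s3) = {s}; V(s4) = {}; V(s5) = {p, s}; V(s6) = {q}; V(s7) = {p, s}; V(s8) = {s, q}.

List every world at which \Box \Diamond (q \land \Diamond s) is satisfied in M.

Let φ = \Box \Diamond (q \land \Diamond s). Evaluate φ at each world:
  s0 (successors {s0, s1, s3, s5, s8}): φ is false.
  s1 (successors {s3, s4, s5, s6, s7}): φ is false.
  s2 (successors {s0, s1, s5, s7}): φ is true.
  s3 (successors {s0, s1, s2, s3}): φ is false.
  s4 (successors {s1, s2, s7}): φ is false.
  s5 (successors {s0, s2, s4, s7, s8}): φ is false.
  s6 (successors {s0, s4, s5, s6, s7}): φ is false.
  s7 (successors {s1, s2, s3, s5, s6, s7}): φ is false.
  s8 (successors {s0, s1, s2, s4, s8}): φ is false.
For instance, at s5:
  At s5: \Box \Diamond (q \land \Diamond s) requires \Diamond (q \land \Diamond s) at every successor {s0, s2, s4, s7, s8}.
    \Diamond (q \land \Diamond s) fails at s2, so \Box \Diamond (q \land \Diamond s) is false at s5.
      At s2: \Diamond (q \land \Diamond s) requires q \land \Diamond s at some successor in {s0, s1, s5, s7}.
        At s0: q \land \Diamond s is false.
        At s1: q \land \Diamond s is false.
        At s5: q \land \Diamond s is false.
        At s7: q \land \Diamond s is false.
      So \Diamond (q \land \Diamond s) is false at s2.
Satisfying worlds: {s2}

s2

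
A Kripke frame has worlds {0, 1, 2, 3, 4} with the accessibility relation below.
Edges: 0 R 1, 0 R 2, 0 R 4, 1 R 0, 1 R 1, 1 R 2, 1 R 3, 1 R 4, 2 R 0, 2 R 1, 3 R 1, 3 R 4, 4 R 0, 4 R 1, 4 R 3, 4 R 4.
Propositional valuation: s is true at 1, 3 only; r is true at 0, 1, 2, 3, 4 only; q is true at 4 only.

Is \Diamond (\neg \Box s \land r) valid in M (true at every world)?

Yes

Let φ = \Diamond (\neg \Box s \land r). Evaluate φ at each world:
  0 (successors {1, 2, 4}): φ is true.
  1 (successors {0, 1, 2, 3, 4}): φ is true.
  2 (successors {0, 1}): φ is true.
  3 (successors {1, 4}): φ is true.
  4 (successors {0, 1, 3, 4}): φ is true.
For instance, at 2:
  At 2: \Diamond (\neg \Box s \land r) requires \neg \Box s \land r at some successor in {0, 1}.
    \neg \Box s \land r holds at 0, so \Diamond (\neg \Box s \land r) is true at 2.
      At 0: \neg \Box s is true, r is true, so \neg \Box s \land r is true.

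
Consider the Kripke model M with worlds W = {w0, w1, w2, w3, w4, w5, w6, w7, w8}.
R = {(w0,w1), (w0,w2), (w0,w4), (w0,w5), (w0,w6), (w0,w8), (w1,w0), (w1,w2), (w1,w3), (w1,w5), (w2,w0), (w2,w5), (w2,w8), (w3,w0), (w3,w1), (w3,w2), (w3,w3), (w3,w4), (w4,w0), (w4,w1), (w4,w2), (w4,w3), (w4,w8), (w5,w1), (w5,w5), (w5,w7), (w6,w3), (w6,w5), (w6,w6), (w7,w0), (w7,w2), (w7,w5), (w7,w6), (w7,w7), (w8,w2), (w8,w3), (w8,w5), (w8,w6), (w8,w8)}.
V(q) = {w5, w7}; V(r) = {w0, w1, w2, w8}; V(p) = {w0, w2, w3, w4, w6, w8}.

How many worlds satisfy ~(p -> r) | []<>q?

Recall that []ψ holds at a world iff ψ holds at every accessible world, and <>ψ holds iff ψ holds at some accessible world.
Let φ = ~(p -> r) | []<>q. Evaluate φ at each world:
  w0 (successors {w1, w2, w4, w5, w6, w8}): φ is false.
  w1 (successors {w0, w2, w3, w5}): φ is false.
  w2 (successors {w0, w5, w8}): φ is true.
  w3 (successors {w0, w1, w2, w3, w4}): φ is true.
  w4 (successors {w0, w1, w2, w3, w8}): φ is true.
  w5 (successors {w1, w5, w7}): φ is true.
  w6 (successors {w3, w5, w6}): φ is true.
  w7 (successors {w0, w2, w5, w6, w7}): φ is true.
  w8 (successors {w2, w3, w5, w6, w8}): φ is false.
For instance, at w0:
  At w0: ~(p -> r) is false, []<>q is false, so ~(p -> r) | []<>q is false.
    At w0: []<>q requires <>q at every successor {w1, w2, w4, w5, w6, w8}.
      <>q fails at w4, so []<>q is false at w0.
Satisfying worlds: {w2, w3, w4, w5, w6, w7}

6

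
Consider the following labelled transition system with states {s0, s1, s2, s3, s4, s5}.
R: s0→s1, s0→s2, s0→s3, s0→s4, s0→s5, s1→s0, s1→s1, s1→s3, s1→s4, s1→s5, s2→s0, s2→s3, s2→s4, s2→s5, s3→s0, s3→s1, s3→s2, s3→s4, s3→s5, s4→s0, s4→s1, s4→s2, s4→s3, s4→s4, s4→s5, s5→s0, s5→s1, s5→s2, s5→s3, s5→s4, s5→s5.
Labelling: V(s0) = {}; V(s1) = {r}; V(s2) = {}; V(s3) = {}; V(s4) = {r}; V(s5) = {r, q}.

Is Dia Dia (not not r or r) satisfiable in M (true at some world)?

Recall that Dia ψ holds at a world iff ψ holds at some accessible world.
Let φ = Dia Dia (not not r or r). Evaluate φ at each world:
  s0 (successors {s1, s2, s3, s4, s5}): φ is true.
  s1 (successors {s0, s1, s3, s4, s5}): φ is true.
  s2 (successors {s0, s3, s4, s5}): φ is true.
  s3 (successors {s0, s1, s2, s4, s5}): φ is true.
  s4 (successors {s0, s1, s2, s3, s4, s5}): φ is true.
  s5 (successors {s0, s1, s2, s3, s4, s5}): φ is true.
Detail at s0 (witness):
  At s0: Dia Dia (not not r or r) requires Dia (not not r or r) at some successor in {s1, s2, s3, s4, s5}.
    Dia (not not r or r) holds at s1, so Dia Dia (not not r or r) is true at s0.
      At s1: Dia (not not r or r) requires not not r or r at some successor in {s0, s1, s3, s4, s5}.
        not not r or r holds at s1, so Dia (not not r or r) is true at s1.

Yes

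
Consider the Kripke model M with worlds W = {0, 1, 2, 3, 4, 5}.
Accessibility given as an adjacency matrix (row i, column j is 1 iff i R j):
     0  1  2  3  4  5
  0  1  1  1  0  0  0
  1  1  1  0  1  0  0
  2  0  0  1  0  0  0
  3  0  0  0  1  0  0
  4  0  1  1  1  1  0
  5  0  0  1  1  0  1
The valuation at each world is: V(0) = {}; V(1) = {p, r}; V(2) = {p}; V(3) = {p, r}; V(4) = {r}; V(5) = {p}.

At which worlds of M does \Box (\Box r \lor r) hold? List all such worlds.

Let φ = \Box (\Box r \lor r). Evaluate φ at each world:
  0 (successors {0, 1, 2}): φ is false.
  1 (successors {0, 1, 3}): φ is false.
  2 (successors {2}): φ is false.
  3 (successors {3}): φ is true.
  4 (successors {1, 2, 3, 4}): φ is false.
  5 (successors {2, 3, 5}): φ is false.
For instance, at 5:
  At 5: \Box (\Box r \lor r) requires \Box r \lor r at every successor {2, 3, 5}.
    \Box r \lor r fails at 2, so \Box (\Box r \lor r) is false at 5.
      At 2: \Box r is false, r is false, so \Box r \lor r is false.
Satisfying worlds: {3}

3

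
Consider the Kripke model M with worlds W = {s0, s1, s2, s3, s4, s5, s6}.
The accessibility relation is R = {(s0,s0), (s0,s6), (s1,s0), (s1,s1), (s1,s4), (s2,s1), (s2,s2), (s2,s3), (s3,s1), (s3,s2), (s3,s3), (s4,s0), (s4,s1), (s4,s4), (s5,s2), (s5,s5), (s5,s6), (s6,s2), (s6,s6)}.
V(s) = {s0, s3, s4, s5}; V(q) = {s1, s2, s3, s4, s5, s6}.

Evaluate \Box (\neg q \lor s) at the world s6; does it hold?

No

At s6: \Box (\neg q \lor s) requires \neg q \lor s at every successor {s2, s6}.
  \neg q \lor s fails at s2, so \Box (\neg q \lor s) is false at s6.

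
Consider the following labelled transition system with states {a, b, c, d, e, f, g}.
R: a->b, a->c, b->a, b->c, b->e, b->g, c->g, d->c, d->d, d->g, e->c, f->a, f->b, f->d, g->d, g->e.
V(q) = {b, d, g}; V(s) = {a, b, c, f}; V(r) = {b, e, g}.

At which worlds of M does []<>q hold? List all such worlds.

Let φ = []<>q. Evaluate φ at each world:
  a (successors {b, c}): φ is true.
  b (successors {a, c, e, g}): φ is false.
  c (successors {g}): φ is true.
  d (successors {c, d, g}): φ is true.
  e (successors {c}): φ is true.
  f (successors {a, b, d}): φ is true.
  g (successors {d, e}): φ is false.
For instance, at c:
  At c: []<>q requires <>q at every successor {g}.
      At g: <>q requires q at some successor in {d, e}.
        q holds at d, so <>q is true at g.
  So []<>q is true at c.
Satisfying worlds: {a, c, d, e, f}

a, c, d, e, f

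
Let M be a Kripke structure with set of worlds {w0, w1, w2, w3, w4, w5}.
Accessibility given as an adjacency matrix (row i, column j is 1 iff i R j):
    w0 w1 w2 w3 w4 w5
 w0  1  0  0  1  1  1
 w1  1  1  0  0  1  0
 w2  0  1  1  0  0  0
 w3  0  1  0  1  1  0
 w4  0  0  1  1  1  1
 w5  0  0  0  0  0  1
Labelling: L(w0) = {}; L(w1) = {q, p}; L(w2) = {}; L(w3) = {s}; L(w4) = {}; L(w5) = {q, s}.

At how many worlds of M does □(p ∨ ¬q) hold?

Let φ = □(p ∨ ¬q). Evaluate φ at each world:
  w0 (successors {w0, w3, w4, w5}): φ is false.
  w1 (successors {w0, w1, w4}): φ is true.
  w2 (successors {w1, w2}): φ is true.
  w3 (successors {w1, w3, w4}): φ is true.
  w4 (successors {w2, w3, w4, w5}): φ is false.
  w5 (successors {w5}): φ is false.
For instance, at w2:
  At w2: □(p ∨ ¬q) requires p ∨ ¬q at every successor {w1, w2}.
    At w1: p ∨ ¬q is true.
    At w2: p ∨ ¬q is true.
  So □(p ∨ ¬q) is true at w2.
Satisfying worlds: {w1, w2, w3}

3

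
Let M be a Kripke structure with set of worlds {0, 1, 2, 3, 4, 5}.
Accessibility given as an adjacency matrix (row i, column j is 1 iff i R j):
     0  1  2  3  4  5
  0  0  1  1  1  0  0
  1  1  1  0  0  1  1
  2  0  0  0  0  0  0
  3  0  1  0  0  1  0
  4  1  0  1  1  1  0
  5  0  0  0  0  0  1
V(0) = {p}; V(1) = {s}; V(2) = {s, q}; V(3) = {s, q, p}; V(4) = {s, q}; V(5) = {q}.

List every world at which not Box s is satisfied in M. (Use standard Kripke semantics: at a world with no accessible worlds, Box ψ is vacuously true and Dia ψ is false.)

1, 4, 5

Let φ = not Box s. Evaluate φ at each world:
  0 (successors {1, 2, 3}): φ is false.
  1 (successors {0, 1, 4, 5}): φ is true.
  2 (successors ∅): φ is false.
  3 (successors {1, 4}): φ is false.
  4 (successors {0, 2, 3, 4}): φ is true.
  5 (successors {5}): φ is true.
For instance, at 3:
  At 3: Box s is true, so not Box s is false.
    At 3: Box s requires s at every successor {1, 4}.
      At 1: s is true.
      At 4: s is true.
    So Box s is true at 3.
Satisfying worlds: {1, 4, 5}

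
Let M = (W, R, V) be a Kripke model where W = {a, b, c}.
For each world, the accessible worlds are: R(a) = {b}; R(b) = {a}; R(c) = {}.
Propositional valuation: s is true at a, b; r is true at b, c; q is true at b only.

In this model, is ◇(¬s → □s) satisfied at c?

No

At c: no accessible worlds, so ◇(¬s → □s) is false.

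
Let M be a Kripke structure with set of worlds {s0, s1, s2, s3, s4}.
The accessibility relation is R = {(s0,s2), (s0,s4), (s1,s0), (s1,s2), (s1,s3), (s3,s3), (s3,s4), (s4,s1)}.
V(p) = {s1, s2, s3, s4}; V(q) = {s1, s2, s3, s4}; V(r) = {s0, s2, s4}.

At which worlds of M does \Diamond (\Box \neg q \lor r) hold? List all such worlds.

Let φ = \Diamond (\Box \neg q \lor r). Evaluate φ at each world:
  s0 (successors {s2, s4}): φ is true.
  s1 (successors {s0, s2, s3}): φ is true.
  s2 (successors ∅): φ is false.
  s3 (successors {s3, s4}): φ is true.
  s4 (successors {s1}): φ is false.
For instance, at s0:
  At s0: \Diamond (\Box \neg q \lor r) requires \Box \neg q \lor r at some successor in {s2, s4}.
    \Box \neg q \lor r holds at s2, so \Diamond (\Box \neg q \lor r) is true at s0.
      At s2: \Box \neg q is true, r is true, so \Box \neg q \lor r is true.
Satisfying worlds: {s0, s1, s3}

s0, s1, s3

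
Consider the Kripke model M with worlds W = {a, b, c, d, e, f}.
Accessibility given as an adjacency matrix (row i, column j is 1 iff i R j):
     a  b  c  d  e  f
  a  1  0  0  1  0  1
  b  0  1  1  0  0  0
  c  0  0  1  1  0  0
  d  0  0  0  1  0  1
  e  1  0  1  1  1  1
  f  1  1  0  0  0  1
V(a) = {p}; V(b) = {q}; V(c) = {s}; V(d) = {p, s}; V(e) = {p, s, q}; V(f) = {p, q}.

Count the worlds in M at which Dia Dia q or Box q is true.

Let φ = Dia Dia q or Box q. Evaluate φ at each world:
  a (successors {a, d, f}): φ is true.
  b (successors {b, c}): φ is true.
  c (successors {c, d}): φ is true.
  d (successors {d, f}): φ is true.
  e (successors {a, c, d, e, f}): φ is true.
  f (successors {a, b, f}): φ is true.
For instance, at a:
  At a: Dia Dia q is true, Box q is false, so Dia Dia q or Box q is true.
    At a: Dia Dia q requires Dia q at some successor in {a, d, f}.
      Dia q holds at a, so Dia Dia q is true at a.
    At a: Box q requires q at every successor {a, d, f}.
      q fails at a, so Box q is false at a.
Satisfying worlds: {a, b, c, d, e, f}

6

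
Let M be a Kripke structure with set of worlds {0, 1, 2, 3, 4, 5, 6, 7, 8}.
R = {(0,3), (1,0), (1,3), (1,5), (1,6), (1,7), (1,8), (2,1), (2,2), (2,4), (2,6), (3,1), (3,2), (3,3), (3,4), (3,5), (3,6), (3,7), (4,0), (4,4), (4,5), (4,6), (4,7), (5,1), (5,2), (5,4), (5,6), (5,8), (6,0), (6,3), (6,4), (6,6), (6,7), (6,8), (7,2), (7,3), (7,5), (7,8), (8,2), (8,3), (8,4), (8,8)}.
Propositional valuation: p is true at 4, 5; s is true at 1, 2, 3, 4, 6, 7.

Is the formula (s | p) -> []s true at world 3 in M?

No

At 3: s | p is true, []s is false, so (s | p) -> []s is false.
  At 3: []s requires s at every successor {1, 2, 3, 4, 5, 6, 7}.
    s fails at 5, so []s is false at 3.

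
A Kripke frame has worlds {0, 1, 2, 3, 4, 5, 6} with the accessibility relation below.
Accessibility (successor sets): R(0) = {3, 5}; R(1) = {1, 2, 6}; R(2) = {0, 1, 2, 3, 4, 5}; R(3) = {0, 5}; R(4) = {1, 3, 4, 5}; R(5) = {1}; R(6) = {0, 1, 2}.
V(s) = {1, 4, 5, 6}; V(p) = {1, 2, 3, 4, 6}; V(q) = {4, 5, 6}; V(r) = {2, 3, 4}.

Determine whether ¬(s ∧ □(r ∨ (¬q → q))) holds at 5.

Yes

At 5: s ∧ □(r ∨ (¬q → q)) is false, so ¬(s ∧ □(r ∨ (¬q → q))) is true.
  At 5: s is true, □(r ∨ (¬q → q)) is false, so s ∧ □(r ∨ (¬q → q)) is false.
    At 5: □(r ∨ (¬q → q)) requires r ∨ (¬q → q) at every successor {1}.
      r ∨ (¬q → q) fails at 1, so □(r ∨ (¬q → q)) is false at 5.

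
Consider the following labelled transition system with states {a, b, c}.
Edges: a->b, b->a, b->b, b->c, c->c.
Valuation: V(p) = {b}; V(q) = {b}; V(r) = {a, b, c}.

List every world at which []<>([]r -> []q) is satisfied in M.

a

Let φ = []<>([]r -> []q). Evaluate φ at each world:
  a (successors {b}): φ is true.
  b (successors {a, b, c}): φ is false.
  c (successors {c}): φ is false.
For instance, at c:
  At c: []<>([]r -> []q) requires <>([]r -> []q) at every successor {c}.
    <>([]r -> []q) fails at c, so []<>([]r -> []q) is false at c.
      At c: <>([]r -> []q) requires []r -> []q at some successor in {c}.
        At c: []r -> []q is false.
      So <>([]r -> []q) is false at c.
Satisfying worlds: {a}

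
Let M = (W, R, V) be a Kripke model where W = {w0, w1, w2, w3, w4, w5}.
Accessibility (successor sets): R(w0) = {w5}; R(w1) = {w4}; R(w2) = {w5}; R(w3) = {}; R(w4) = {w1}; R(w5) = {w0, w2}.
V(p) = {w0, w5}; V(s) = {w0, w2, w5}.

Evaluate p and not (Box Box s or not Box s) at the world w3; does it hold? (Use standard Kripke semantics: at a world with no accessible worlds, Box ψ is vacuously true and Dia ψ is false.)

At w3: p is false, not (Box Box s or not Box s) is false, so p and not (Box Box s or not Box s) is false.
  At w3: Box Box s or not Box s is true, so not (Box Box s or not Box s) is false.
    At w3: Box Box s is true, not Box s is false, so Box Box s or not Box s is true.
      At w3: no accessible worlds, so Box Box s holds vacuously.
      At w3: Box s is true, so not Box s is false.

No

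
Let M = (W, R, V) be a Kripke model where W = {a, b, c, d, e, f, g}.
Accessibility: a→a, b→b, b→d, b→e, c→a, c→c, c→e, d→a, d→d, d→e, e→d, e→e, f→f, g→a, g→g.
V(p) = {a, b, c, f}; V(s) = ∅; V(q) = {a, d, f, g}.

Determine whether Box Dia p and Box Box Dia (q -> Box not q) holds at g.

No

Recall that Box ψ holds at a world iff ψ holds at every accessible world, and Dia ψ holds iff ψ holds at some accessible world.
At g: Box Dia p is true, Box Box Dia (q -> Box not q) is false, so Box Dia p and Box Box Dia (q -> Box not q) is false.
  At g: Box Dia p requires Dia p at every successor {a, g}.
      At a: Dia p requires p at some successor in {a}.
        p holds at a, so Dia p is true at a.
      At g: Dia p requires p at some successor in {a, g}.
        p holds at a, so Dia p is true at g.
  So Box Dia p is true at g.
  At g: Box Box Dia (q -> Box not q) requires Box Dia (q -> Box not q) at every successor {a, g}.
    Box Dia (q -> Box not q) fails at a, so Box Box Dia (q -> Box not q) is false at g.
      At a: Box Dia (q -> Box not q) requires Dia (q -> Box not q) at every successor {a}.
        Dia (q -> Box not q) fails at a, so Box Dia (q -> Box not q) is false at a.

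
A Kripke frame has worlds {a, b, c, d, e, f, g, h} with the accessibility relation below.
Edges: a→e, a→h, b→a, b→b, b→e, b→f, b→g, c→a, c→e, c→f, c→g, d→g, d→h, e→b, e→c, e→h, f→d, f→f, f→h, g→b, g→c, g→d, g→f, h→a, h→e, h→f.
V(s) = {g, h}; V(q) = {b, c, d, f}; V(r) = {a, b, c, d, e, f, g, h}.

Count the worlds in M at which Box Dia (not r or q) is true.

Let φ = Box Dia (not r or q). Evaluate φ at each world:
  a (successors {e, h}): φ is true.
  b (successors {a, b, e, f, g}): φ is false.
  c (successors {a, e, f, g}): φ is false.
  d (successors {g, h}): φ is true.
  e (successors {b, c, h}): φ is true.
  f (successors {d, f, h}): φ is false.
  g (successors {b, c, d, f}): φ is false.
  h (successors {a, e, f}): φ is false.
For instance, at e:
  At e: Box Dia (not r or q) requires Dia (not r or q) at every successor {b, c, h}.
      At b: Dia (not r or q) requires not r or q at some successor in {a, b, e, f, g}.
        not r or q holds at b, so Dia (not r or q) is true at b.
      At c: Dia (not r or q) requires not r or q at some successor in {a, e, f, g}.
        not r or q holds at f, so Dia (not r or q) is true at c.
      At h: Dia (not r or q) requires not r or q at some successor in {a, e, f}.
        not r or q holds at f, so Dia (not r or q) is true at h.
  So Box Dia (not r or q) is true at e.
Satisfying worlds: {a, d, e}

3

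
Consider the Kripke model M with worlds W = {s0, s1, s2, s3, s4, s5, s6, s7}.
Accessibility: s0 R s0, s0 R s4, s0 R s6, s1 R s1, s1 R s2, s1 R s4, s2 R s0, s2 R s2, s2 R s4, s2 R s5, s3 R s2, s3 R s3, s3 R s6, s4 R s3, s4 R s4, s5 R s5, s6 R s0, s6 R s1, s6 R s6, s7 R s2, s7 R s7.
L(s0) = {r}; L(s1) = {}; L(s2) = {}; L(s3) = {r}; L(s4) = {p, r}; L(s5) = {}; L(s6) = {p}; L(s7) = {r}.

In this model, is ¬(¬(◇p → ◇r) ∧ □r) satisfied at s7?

Yes

Recall that □ψ holds at a world iff ψ holds at every accessible world, and ◇ψ holds iff ψ holds at some accessible world.
At s7: ¬(◇p → ◇r) ∧ □r is false, so ¬(¬(◇p → ◇r) ∧ □r) is true.
  At s7: ¬(◇p → ◇r) is false, □r is false, so ¬(◇p → ◇r) ∧ □r is false.
    At s7: ◇p → ◇r is true, so ¬(◇p → ◇r) is false.
      At s7: ◇p is false, ◇r is true, so ◇p → ◇r is true.
    At s7: □r requires r at every successor {s2, s7}.
      r fails at s2, so □r is false at s7.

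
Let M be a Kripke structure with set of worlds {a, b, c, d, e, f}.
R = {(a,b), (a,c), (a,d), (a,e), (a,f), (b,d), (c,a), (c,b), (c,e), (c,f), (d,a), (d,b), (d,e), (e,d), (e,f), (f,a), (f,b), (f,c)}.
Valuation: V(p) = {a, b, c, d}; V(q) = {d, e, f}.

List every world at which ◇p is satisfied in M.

a, b, c, d, e, f

Recall that ◇ψ holds at a world iff ψ holds at some accessible world.
Let φ = ◇p. Evaluate φ at each world:
  a (successors {b, c, d, e, f}): φ is true.
  b (successors {d}): φ is true.
  c (successors {a, b, e, f}): φ is true.
  d (successors {a, b, e}): φ is true.
  e (successors {d, f}): φ is true.
  f (successors {a, b, c}): φ is true.
For instance, at a:
  At a: ◇p requires p at some successor in {b, c, d, e, f}.
    p holds at b, so ◇p is true at a.
Satisfying worlds: {a, b, c, d, e, f}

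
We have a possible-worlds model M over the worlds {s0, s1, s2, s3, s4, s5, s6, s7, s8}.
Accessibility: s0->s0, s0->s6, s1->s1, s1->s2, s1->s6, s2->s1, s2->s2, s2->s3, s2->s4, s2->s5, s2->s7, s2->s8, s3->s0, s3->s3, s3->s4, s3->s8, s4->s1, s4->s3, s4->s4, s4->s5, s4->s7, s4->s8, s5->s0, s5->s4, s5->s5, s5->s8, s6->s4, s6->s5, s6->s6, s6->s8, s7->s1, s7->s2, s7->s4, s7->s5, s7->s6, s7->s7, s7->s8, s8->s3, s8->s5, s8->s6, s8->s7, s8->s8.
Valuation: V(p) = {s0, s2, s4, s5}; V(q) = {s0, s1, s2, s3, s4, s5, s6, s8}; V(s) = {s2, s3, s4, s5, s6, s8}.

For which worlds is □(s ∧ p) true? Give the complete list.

Let φ = □(s ∧ p). Evaluate φ at each world:
  s0 (successors {s0, s6}): φ is false.
  s1 (successors {s1, s2, s6}): φ is false.
  s2 (successors {s1, s2, s3, s4, s5, s7, s8}): φ is false.
  s3 (successors {s0, s3, s4, s8}): φ is false.
  s4 (successors {s1, s3, s4, s5, s7, s8}): φ is false.
  s5 (successors {s0, s4, s5, s8}): φ is false.
  s6 (successors {s4, s5, s6, s8}): φ is false.
  s7 (successors {s1, s2, s4, s5, s6, s7, s8}): φ is false.
  s8 (successors {s3, s5, s6, s7, s8}): φ is false.
For instance, at s4:
  At s4: □(s ∧ p) requires s ∧ p at every successor {s1, s3, s4, s5, s7, s8}.
    s ∧ p fails at s1, so □(s ∧ p) is false at s4.
Satisfying worlds: none.

none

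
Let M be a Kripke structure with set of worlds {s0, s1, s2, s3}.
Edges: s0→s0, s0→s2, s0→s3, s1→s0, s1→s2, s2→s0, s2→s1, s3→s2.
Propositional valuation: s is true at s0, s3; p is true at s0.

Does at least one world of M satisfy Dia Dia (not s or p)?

Yes

Let φ = Dia Dia (not s or p). Evaluate φ at each world:
  s0 (successors {s0, s2, s3}): φ is true.
  s1 (successors {s0, s2}): φ is true.
  s2 (successors {s0, s1}): φ is true.
  s3 (successors {s2}): φ is true.
Detail at s0 (witness):
  At s0: Dia Dia (not s or p) requires Dia (not s or p) at some successor in {s0, s2, s3}.
    Dia (not s or p) holds at s0, so Dia Dia (not s or p) is true at s0.
      At s0: Dia (not s or p) requires not s or p at some successor in {s0, s2, s3}.
        not s or p holds at s0, so Dia (not s or p) is true at s0.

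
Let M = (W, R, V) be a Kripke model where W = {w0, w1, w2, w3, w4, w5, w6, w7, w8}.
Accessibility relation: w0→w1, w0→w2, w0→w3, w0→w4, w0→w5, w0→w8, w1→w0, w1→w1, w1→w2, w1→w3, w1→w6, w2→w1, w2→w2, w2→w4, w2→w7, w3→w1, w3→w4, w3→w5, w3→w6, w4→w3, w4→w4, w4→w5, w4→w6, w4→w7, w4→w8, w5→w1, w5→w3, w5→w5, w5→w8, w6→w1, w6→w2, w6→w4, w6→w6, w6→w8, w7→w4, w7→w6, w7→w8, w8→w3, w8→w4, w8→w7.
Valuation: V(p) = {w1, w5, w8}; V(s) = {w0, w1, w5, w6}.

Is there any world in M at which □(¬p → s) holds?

No

Let φ = □(¬p → s). Evaluate φ at each world:
  w0 (successors {w1, w2, w3, w4, w5, w8}): φ is false.
  w1 (successors {w0, w1, w2, w3, w6}): φ is false.
  w2 (successors {w1, w2, w4, w7}): φ is false.
  w3 (successors {w1, w4, w5, w6}): φ is false.
  w4 (successors {w3, w4, w5, w6, w7, w8}): φ is false.
  w5 (successors {w1, w3, w5, w8}): φ is false.
  w6 (successors {w1, w2, w4, w6, w8}): φ is false.
  w7 (successors {w4, w6, w8}): φ is false.
  w8 (successors {w3, w4, w7}): φ is false.
For instance, at w5:
  At w5: □(¬p → s) requires ¬p → s at every successor {w1, w3, w5, w8}.
    ¬p → s fails at w3, so □(¬p → s) is false at w5.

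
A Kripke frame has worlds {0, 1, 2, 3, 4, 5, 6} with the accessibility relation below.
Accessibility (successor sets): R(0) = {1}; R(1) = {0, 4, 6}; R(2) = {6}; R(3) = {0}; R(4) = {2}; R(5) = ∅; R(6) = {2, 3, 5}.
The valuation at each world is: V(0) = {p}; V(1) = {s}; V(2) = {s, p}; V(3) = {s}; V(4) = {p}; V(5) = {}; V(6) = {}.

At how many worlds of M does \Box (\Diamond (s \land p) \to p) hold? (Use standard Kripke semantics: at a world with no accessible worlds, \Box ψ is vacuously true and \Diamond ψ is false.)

Let φ = \Box (\Diamond (s \land p) \to p). Evaluate φ at each world:
  0 (successors {1}): φ is true.
  1 (successors {0, 4, 6}): φ is false.
  2 (successors {6}): φ is false.
  3 (successors {0}): φ is true.
  4 (successors {2}): φ is true.
  5 (successors ∅): φ is true.
  6 (successors {2, 3, 5}): φ is true.
For instance, at 4:
  At 4: \Box (\Diamond (s \land p) \to p) requires \Diamond (s \land p) \to p at every successor {2}.
      At 2: \Diamond (s \land p) is false, p is true, so \Diamond (s \land p) \to p is true.
  So \Box (\Diamond (s \land p) \to p) is true at 4.
Satisfying worlds: {0, 3, 4, 5, 6}

5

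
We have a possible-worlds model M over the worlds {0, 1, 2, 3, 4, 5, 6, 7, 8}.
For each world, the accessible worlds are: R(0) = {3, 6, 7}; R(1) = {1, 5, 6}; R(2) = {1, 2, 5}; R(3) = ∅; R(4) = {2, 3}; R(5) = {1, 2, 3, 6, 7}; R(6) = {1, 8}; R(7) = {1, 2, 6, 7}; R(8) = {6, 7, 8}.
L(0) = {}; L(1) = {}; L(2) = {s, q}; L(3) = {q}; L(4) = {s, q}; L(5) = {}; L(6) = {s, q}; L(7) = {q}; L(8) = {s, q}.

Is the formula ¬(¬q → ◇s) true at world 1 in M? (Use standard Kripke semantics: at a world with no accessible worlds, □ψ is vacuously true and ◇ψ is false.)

No

At 1: ¬q → ◇s is true, so ¬(¬q → ◇s) is false.
  At 1: ¬q is true, ◇s is true, so ¬q → ◇s is true.
    At 1: ◇s requires s at some successor in {1, 5, 6}.
      s holds at 6, so ◇s is true at 1.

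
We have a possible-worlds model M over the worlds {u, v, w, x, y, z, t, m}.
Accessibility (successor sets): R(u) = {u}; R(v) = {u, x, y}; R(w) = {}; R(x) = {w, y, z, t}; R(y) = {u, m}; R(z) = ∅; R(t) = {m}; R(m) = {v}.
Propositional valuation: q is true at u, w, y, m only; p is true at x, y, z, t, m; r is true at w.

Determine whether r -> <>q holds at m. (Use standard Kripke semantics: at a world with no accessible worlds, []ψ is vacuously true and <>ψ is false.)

Recall that <>ψ holds at a world iff ψ holds at some accessible world.
At m: r is false, <>q is false, so r -> <>q is true.
  At m: <>q requires q at some successor in {v}.
    At v: q is false.
  So <>q is false at m.

Yes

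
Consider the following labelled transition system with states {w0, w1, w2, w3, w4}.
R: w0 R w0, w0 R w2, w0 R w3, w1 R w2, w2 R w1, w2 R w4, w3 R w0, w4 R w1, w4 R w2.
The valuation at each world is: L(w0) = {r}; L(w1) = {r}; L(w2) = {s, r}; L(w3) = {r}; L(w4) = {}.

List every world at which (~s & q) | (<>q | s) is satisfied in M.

w2

Recall that <>ψ holds at a world iff ψ holds at some accessible world.
Let φ = (~s & q) | (<>q | s). Evaluate φ at each world:
  w0 (successors {w0, w2, w3}): φ is false.
  w1 (successors {w2}): φ is false.
  w2 (successors {w1, w4}): φ is true.
  w3 (successors {w0}): φ is false.
  w4 (successors {w1, w2}): φ is false.
For instance, at w3:
  At w3: ~s & q is false, <>q | s is false, so (~s & q) | (<>q | s) is false.
    At w3: <>q is false, s is false, so <>q | s is false.
      At w3: <>q requires q at some successor in {w0}.
        At w0: q is false.
      So <>q is false at w3.
Satisfying worlds: {w2}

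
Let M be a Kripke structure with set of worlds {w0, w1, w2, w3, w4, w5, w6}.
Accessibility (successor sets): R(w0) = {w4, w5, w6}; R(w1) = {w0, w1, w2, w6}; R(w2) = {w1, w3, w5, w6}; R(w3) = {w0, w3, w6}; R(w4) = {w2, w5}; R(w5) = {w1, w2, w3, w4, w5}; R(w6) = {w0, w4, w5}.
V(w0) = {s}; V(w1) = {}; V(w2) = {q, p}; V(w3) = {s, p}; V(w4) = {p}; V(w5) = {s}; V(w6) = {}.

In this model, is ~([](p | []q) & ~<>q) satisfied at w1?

At w1: [](p | []q) & ~<>q is false, so ~([](p | []q) & ~<>q) is true.
  At w1: [](p | []q) is false, ~<>q is false, so [](p | []q) & ~<>q is false.
    At w1: [](p | []q) requires p | []q at every successor {w0, w1, w2, w6}.
      p | []q fails at w0, so [](p | []q) is false at w1.
    At w1: <>q is true, so ~<>q is false.
      At w1: <>q requires q at some successor in {w0, w1, w2, w6}.
        q holds at w2, so <>q is true at w1.

Yes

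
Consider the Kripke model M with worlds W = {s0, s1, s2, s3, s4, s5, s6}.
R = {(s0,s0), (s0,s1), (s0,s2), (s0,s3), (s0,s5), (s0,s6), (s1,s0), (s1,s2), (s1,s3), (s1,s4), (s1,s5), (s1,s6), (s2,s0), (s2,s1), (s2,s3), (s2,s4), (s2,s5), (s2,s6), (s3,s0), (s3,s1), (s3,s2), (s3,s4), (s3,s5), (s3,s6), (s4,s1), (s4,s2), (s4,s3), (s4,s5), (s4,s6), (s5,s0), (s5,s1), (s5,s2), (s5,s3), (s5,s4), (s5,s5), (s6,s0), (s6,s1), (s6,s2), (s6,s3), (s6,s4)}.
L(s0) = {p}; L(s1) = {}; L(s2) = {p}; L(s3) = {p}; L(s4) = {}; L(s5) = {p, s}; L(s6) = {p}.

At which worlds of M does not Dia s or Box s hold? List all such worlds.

Recall that Box ψ holds at a world iff ψ holds at every accessible world, and Dia ψ holds iff ψ holds at some accessible world.
Let φ = not Dia s or Box s. Evaluate φ at each world:
  s0 (successors {s0, s1, s2, s3, s5, s6}): φ is false.
  s1 (successors {s0, s2, s3, s4, s5, s6}): φ is false.
  s2 (successors {s0, s1, s3, s4, s5, s6}): φ is false.
  s3 (successors {s0, s1, s2, s4, s5, s6}): φ is false.
  s4 (successors {s1, s2, s3, s5, s6}): φ is false.
  s5 (successors {s0, s1, s2, s3, s4, s5}): φ is false.
  s6 (successors {s0, s1, s2, s3, s4}): φ is true.
For instance, at s3:
  At s3: not Dia s is false, Box s is false, so not Dia s or Box s is false.
    At s3: Dia s is true, so not Dia s is false.
      At s3: Dia s requires s at some successor in {s0, s1, s2, s4, s5, s6}.
        s holds at s5, so Dia s is true at s3.
    At s3: Box s requires s at every successor {s0, s1, s2, s4, s5, s6}.
      s fails at s0, so Box s is false at s3.
Satisfying worlds: {s6}

s6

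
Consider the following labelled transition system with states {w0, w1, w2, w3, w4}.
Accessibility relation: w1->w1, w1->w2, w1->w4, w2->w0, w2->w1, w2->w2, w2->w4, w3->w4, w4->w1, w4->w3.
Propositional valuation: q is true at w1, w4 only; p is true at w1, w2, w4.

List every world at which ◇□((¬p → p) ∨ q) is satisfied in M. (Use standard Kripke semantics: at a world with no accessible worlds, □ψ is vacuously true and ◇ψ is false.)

w1, w2, w4

Let φ = ◇□((¬p → p) ∨ q). Evaluate φ at each world:
  w0 (successors ∅): φ is false.
  w1 (successors {w1, w2, w4}): φ is true.
  w2 (successors {w0, w1, w2, w4}): φ is true.
  w3 (successors {w4}): φ is false.
  w4 (successors {w1, w3}): φ is true.
For instance, at w3:
  At w3: ◇□((¬p → p) ∨ q) requires □((¬p → p) ∨ q) at some successor in {w4}.
    At w4: □((¬p → p) ∨ q) is false.
  So ◇□((¬p → p) ∨ q) is false at w3.
Satisfying worlds: {w1, w2, w4}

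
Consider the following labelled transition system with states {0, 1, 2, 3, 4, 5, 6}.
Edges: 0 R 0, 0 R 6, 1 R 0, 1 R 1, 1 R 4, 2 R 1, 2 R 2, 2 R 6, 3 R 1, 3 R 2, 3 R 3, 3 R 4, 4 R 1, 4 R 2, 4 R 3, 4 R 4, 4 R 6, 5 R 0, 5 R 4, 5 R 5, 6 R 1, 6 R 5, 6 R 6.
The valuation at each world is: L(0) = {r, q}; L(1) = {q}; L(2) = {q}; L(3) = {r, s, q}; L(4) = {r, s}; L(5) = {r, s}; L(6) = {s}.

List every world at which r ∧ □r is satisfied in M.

Let φ = r ∧ □r. Evaluate φ at each world:
  0 (successors {0, 6}): φ is false.
  1 (successors {0, 1, 4}): φ is false.
  2 (successors {1, 2, 6}): φ is false.
  3 (successors {1, 2, 3, 4}): φ is false.
  4 (successors {1, 2, 3, 4, 6}): φ is false.
  5 (successors {0, 4, 5}): φ is true.
  6 (successors {1, 5, 6}): φ is false.
For instance, at 0:
  At 0: r is true, □r is false, so r ∧ □r is false.
    At 0: □r requires r at every successor {0, 6}.
      r fails at 6, so □r is false at 0.
Satisfying worlds: {5}

5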